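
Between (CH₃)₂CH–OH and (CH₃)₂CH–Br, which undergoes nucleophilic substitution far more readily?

From (CH₃)₂CH–OH the departing group would be OH⁻ (pKₐ(H₂O) ≈ 15.7). Strong base; essentially never leaves without prior activation.
From (CH₃)₂CH–Br the leaving group is Br⁻ (pKₐ(HBr) ≈ -9). Weak base; good leaving group.
(In practice (CH₃)₂CH–Br is made from (CH₃)₂CH–OH by treatment with PBr₃, replacing the hydroxyl with bromide.)

(CH₃)₂CH–Br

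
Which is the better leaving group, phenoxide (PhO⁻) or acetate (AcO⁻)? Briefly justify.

acetate (AcO⁻) is the better leaving group.
pKₐ(CH₃COOH) ≈ 4.8 versus pKₐ(C₆H₅OH (phenol)) ≈ 10: acetate (AcO⁻) is the much weaker base.
Resonance-stabilised but still a weak base.

acetate (AcO⁻)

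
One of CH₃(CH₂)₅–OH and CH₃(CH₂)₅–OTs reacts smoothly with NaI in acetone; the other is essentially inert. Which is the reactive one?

From CH₃(CH₂)₅–OH the departing group would be OH⁻ (pKₐ(H₂O) ≈ 15.7). Strong base; essentially never leaves without prior activation.
From CH₃(CH₂)₅–OTs the leaving group is OTs⁻ (pKₐ(p-CH₃C₆H₄SO₃H (TsOH)) ≈ -2.8). Resonance-delocalised arenesulfonate.
(In practice CH₃(CH₂)₅–OTs is made from CH₃(CH₂)₅–OH by treatment with TsCl / pyridine, converting the hydroxyl into a tosylate.)

CH₃(CH₂)₅–OTs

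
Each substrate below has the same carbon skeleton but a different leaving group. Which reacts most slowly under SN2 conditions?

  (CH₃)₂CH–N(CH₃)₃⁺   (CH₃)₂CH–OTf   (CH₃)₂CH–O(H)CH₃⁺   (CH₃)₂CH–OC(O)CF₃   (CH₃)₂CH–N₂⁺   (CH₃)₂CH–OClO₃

(CH₃)₂CH–N(CH₃)₃⁺

Same R in every case — rank the leaving groups.
Rank by basicity of the departing species: weakest base leaves most easily.
(CH₃)₂CH–N₂⁺ loses N₂: no meaningful conjugate acid; N₂ departs as an exceptionally stable neutral molecule
(CH₃)₂CH–OTf loses OTf⁻: pKₐ(CF₃SO₃H (triflic acid)) ≈ -14
(CH₃)₂CH–OClO₃ loses ClO₄⁻: pKₐ(HClO₄) ≈ -10
(CH₃)₂CH–O(H)CH₃⁺ loses R'OH: pKₐ(R'OH₂⁺) ≈ -2.4
(CH₃)₂CH–OC(O)CF₃ loses CF₃COO⁻: pKₐ(CF₃COOH) ≈ 0.2
(CH₃)₂CH–N(CH₃)₃⁺ loses NR'₃: pKₐ(R'₃NH⁺) ≈ 10.7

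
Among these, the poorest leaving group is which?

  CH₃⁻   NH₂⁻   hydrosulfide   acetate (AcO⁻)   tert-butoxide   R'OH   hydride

CH₃⁻

Leaving-group ability tracks the stability of the departed species; conjugate-acid pKₐ is the usual yardstick (lower pKₐ → better LG).
R'OH: pKₐ(R'OH₂⁺) ≈ -2.4
acetate (AcO⁻): pKₐ(CH₃COOH) ≈ 4.8
hydrosulfide: pKₐ(H₂S) ≈ 7
tert-butoxide: pKₐ(t-BuOH) ≈ 18
hydride: pKₐ(H₂) ≈ 36
NH₂⁻: pKₐ(NH₃) ≈ 38
CH₃⁻: pKₐ(CH₄) ≈ 48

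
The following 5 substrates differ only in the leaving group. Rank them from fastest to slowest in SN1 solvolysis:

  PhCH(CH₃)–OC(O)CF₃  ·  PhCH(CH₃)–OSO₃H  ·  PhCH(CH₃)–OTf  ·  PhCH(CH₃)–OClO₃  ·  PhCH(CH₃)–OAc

PhCH(CH₃)–OTf > PhCH(CH₃)–OClO₃ > PhCH(CH₃)–OSO₃H > PhCH(CH₃)–OC(O)CF₃ > PhCH(CH₃)–OAc

With the same alkyl group throughout, only the leaving group differentiates the rates.
The more stable X⁻ (or X) is on its own — i.e. the weaker a base it is — the better a leaving group it makes.
PhCH(CH₃)–OTf loses OTf⁻: pKₐ(CF₃SO₃H (triflic acid)) ≈ -14
PhCH(CH₃)–OClO₃ loses ClO₄⁻: pKₐ(HClO₄) ≈ -10
PhCH(CH₃)–OSO₃H loses HSO₄⁻: pKₐ(H₂SO₄) ≈ -3
PhCH(CH₃)–OC(O)CF₃ loses CF₃COO⁻: pKₐ(CF₃COOH) ≈ 0.2
PhCH(CH₃)–OAc loses AcO⁻: pKₐ(CH₃COOH) ≈ 4.8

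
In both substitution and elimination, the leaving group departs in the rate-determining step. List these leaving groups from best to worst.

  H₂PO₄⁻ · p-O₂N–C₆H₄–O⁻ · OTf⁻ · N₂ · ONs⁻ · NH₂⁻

N₂ > OTf⁻ > ONs⁻ > H₂PO₄⁻ > p-O₂N–C₆H₄–O⁻ > NH₂⁻

A good leaving group is a weak base: the lower the pKₐ of its conjugate acid, the more readily it departs.
N₂: no meaningful conjugate acid; N₂ departs as an exceptionally stable neutral molecule
OTf⁻: pKₐ(CF₃SO₃H (triflic acid)) ≈ -14
ONs⁻: pKₐ(p-O₂NC₆H₄SO₃H) ≈ -3.5
H₂PO₄⁻: pKₐ(H₃PO₄) ≈ 2.1
p-O₂N–C₆H₄–O⁻: pKₐ(p-nitrophenol) ≈ 7.2
NH₂⁻: pKₐ(NH₃) ≈ 38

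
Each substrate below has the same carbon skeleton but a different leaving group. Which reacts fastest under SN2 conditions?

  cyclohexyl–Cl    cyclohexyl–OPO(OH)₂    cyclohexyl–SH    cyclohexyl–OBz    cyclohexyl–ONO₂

cyclohexyl–Cl

With the same alkyl group throughout, only the leaving group differentiates the rates.
The more stable X⁻ (or X) is on its own — i.e. the weaker a base it is — the better a leaving group it makes.
cyclohexyl–Cl loses Cl⁻: pKₐ(HCl) ≈ -7
cyclohexyl–ONO₂ loses NO₃⁻: pKₐ(HNO₃) ≈ -1.3
cyclohexyl–OPO(OH)₂ loses H₂PO₄⁻: pKₐ(H₃PO₄) ≈ 2.1
cyclohexyl–OBz loses PhCOO⁻: pKₐ(C₆H₅COOH) ≈ 4.2
cyclohexyl–SH loses HS⁻: pKₐ(H₂S) ≈ 7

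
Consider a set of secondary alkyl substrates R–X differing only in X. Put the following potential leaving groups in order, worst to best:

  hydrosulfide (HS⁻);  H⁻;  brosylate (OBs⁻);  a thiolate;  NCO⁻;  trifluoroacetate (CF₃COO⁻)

H⁻ < a thiolate < hydrosulfide (HS⁻) < NCO⁻ < trifluoroacetate (CF₃COO⁻) < brosylate (OBs⁻)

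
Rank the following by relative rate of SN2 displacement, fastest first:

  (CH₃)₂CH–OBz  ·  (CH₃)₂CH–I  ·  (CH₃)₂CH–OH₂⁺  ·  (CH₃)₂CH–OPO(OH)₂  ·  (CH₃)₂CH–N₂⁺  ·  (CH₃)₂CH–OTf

With the same alkyl group throughout, only the leaving group differentiates the rates.
Leaving-group ability tracks the stability of the departed species; conjugate-acid pKₐ is the usual yardstick (lower pKₐ → better LG).
(CH₃)₂CH–N₂⁺ loses N₂: no meaningful conjugate acid; N₂ departs as an exceptionally stable neutral molecule
(CH₃)₂CH–OTf loses OTf⁻: pKₐ(CF₃SO₃H (triflic acid)) ≈ -14
(CH₃)₂CH–I loses I⁻: pKₐ(HI) ≈ -10
(CH₃)₂CH–OH₂⁺ loses H₂O: pKₐ(H₃O⁺) ≈ -1.7
(CH₃)₂CH–OPO(OH)₂ loses H₂PO₄⁻: pKₐ(H₃PO₄) ≈ 2.1
(CH₃)₂CH–OBz loses PhCOO⁻: pKₐ(C₆H₅COOH) ≈ 4.2

(CH₃)₂CH–N₂⁺ > (CH₃)₂CH–OTf > (CH₃)₂CH–I > (CH₃)₂CH–OH₂⁺ > (CH₃)₂CH–OPO(OH)₂ > (CH₃)₂CH–OBz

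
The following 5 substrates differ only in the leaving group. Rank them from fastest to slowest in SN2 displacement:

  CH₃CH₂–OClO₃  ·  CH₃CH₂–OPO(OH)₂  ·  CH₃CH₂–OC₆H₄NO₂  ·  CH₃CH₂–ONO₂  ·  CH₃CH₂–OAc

CH₃CH₂–OClO₃ > CH₃CH₂–ONO₂ > CH₃CH₂–OPO(OH)₂ > CH₃CH₂–OAc > CH₃CH₂–OC₆H₄NO₂

The skeletons are identical, so relative rate is governed entirely by leaving-group ability.
A good leaving group is a weak base: the lower the pKₐ of its conjugate acid, the more readily it departs.
CH₃CH₂–OClO₃ loses ClO₄⁻: pKₐ(HClO₄) ≈ -10
CH₃CH₂–ONO₂ loses NO₃⁻: pKₐ(HNO₃) ≈ -1.3
CH₃CH₂–OPO(OH)₂ loses H₂PO₄⁻: pKₐ(H₃PO₄) ≈ 2.1
CH₃CH₂–OAc loses AcO⁻: pKₐ(CH₃COOH) ≈ 4.8
CH₃CH₂–OC₆H₄NO₂ loses p-O₂N–C₆H₄–O⁻: pKₐ(p-nitrophenol) ≈ 7.2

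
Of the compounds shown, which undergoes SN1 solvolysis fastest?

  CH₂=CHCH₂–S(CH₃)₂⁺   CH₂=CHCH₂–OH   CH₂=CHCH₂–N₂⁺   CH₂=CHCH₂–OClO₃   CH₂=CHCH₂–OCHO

CH₂=CHCH₂–N₂⁺

With the same alkyl group throughout, only the leaving group differentiates the rates.
Rank by basicity of the departing species: weakest base leaves most easily.
CH₂=CHCH₂–N₂⁺ loses N₂: no meaningful conjugate acid; N₂ departs as an exceptionally stable neutral molecule
CH₂=CHCH₂–OClO₃ loses ClO₄⁻: pKₐ(HClO₄) ≈ -10
CH₂=CHCH₂–S(CH₃)₂⁺ loses SR'₂: pKₐ(R'₂SH⁺) ≈ -7
CH₂=CHCH₂–OCHO loses HCOO⁻: pKₐ(HCOOH) ≈ 3.8
CH₂=CHCH₂–OH loses OH⁻: pKₐ(H₂O) ≈ 15.7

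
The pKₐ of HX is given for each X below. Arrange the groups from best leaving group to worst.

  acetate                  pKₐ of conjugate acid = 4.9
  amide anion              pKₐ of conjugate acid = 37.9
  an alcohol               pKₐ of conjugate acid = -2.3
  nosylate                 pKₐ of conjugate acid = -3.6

nosylate > an alcohol > acetate > amide anion

Lower conjugate-acid pKₐ ⇒ weaker base ⇒ better leaving group.
Sorting by the given values: nosylate (-3.6), an alcohol (-2.3), acetate (4.9), amide anion (37.9).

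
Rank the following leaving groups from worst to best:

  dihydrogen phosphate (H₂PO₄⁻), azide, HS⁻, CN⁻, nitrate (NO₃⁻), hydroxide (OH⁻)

The more stable X⁻ (or X) is on its own — i.e. the weaker a base it is — the better a leaving group it makes.
nitrate (NO₃⁻): pKₐ(HNO₃) ≈ -1.3 — resonance-delocalised over three oxygens
dihydrogen phosphate (H₂PO₄⁻): pKₐ(H₃PO₄) ≈ 2.1
azide: pKₐ(HN₃) ≈ 4.7 — linear, resonance-stabilised
HS⁻: pKₐ(H₂S) ≈ 7 — larger and more polarisable than the oxygen analogue
CN⁻: pKₐ(HCN) ≈ 9.2 — sp carbon stabilises the charge somewhat, but still a poor LG
hydroxide (OH⁻): pKₐ(H₂O) ≈ 15.7
Reversing gives the worst-to-best order requested.

hydroxide (OH⁻) < CN⁻ < HS⁻ < azide < dihydrogen phosphate (H₂PO₄⁻) < nitrate (NO₃⁻)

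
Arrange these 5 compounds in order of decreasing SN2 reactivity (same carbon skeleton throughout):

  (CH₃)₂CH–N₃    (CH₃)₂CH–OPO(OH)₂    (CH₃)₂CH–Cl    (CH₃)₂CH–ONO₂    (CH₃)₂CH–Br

Identical carbon frameworks mean the comparison reduces to leaving-group quality.
Rank by basicity of the departing species: weakest base leaves most easily.
(CH₃)₂CH–Br loses Br⁻: pKₐ(HBr) ≈ -9
(CH₃)₂CH–Cl loses Cl⁻: pKₐ(HCl) ≈ -7
(CH₃)₂CH–ONO₂ loses NO₃⁻: pKₐ(HNO₃) ≈ -1.3
(CH₃)₂CH–OPO(OH)₂ loses H₂PO₄⁻: pKₐ(H₃PO₄) ≈ 2.1
(CH₃)₂CH–N₃ loses N₃⁻: pKₐ(HN₃) ≈ 4.7

(CH₃)₂CH–Br > (CH₃)₂CH–Cl > (CH₃)₂CH–ONO₂ > (CH₃)₂CH–OPO(OH)₂ > (CH₃)₂CH–N₃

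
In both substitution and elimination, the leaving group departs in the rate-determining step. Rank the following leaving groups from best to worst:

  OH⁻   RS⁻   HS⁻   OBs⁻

OBs⁻: pKₐ(p-BrC₆H₄SO₃H) ≈ -2.8
HS⁻: pKₐ(H₂S) ≈ 7 — larger and more polarisable than the oxygen analogue
RS⁻: pKₐ(RSH (a thiol)) ≈ 10.5 — moderately basic; rarely leaves without activation
OH⁻: pKₐ(H₂O) ≈ 15.7

OBs⁻ > HS⁻ > RS⁻ > OH⁻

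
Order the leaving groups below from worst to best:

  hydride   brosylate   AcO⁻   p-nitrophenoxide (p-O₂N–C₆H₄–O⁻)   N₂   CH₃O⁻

The more stable X⁻ (or X) is on its own — i.e. the weaker a base it is — the better a leaving group it makes.
N₂: no meaningful conjugate acid; N₂ departs as an exceptionally stable neutral molecule
brosylate: pKₐ(p-BrC₆H₄SO₃H) ≈ -2.8
AcO⁻: pKₐ(CH₃COOH) ≈ 4.8
p-nitrophenoxide (p-O₂N–C₆H₄–O⁻): pKₐ(p-nitrophenol) ≈ 7.2
CH₃O⁻: pKₐ(CH₃OH) ≈ 15.5
hydride: pKₐ(H₂) ≈ 36 — extremely strong base; leaves only in special hydride-transfer contexts
Reversing gives the worst-to-best order requested.

hydride < CH₃O⁻ < p-nitrophenoxide (p-O₂N–C₆H₄–O⁻) < AcO⁻ < brosylate < N₂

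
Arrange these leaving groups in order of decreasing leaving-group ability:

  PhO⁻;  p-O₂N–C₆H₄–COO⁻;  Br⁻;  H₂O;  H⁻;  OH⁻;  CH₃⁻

Br⁻: pKₐ(HBr) ≈ -9
H₂O: pKₐ(H₃O⁺) ≈ -1.7
p-O₂N–C₆H₄–COO⁻: pKₐ(p-nitrobenzoic acid) ≈ 3.4
PhO⁻: pKₐ(C₆H₅OH (phenol)) ≈ 10
OH⁻: pKₐ(H₂O) ≈ 15.7
H⁻: pKₐ(H₂) ≈ 36
CH₃⁻: pKₐ(CH₄) ≈ 48

Br⁻ > H₂O > p-O₂N–C₆H₄–COO⁻ > PhO⁻ > OH⁻ > H⁻ > CH₃⁻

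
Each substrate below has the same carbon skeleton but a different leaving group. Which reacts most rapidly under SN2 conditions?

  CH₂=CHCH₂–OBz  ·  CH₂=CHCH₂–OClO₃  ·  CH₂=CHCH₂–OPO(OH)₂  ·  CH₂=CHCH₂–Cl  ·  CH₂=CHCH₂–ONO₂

Same R in every case — rank the leaving groups.
The more stable X⁻ (or X) is on its own — i.e. the weaker a base it is — the better a leaving group it makes.
CH₂=CHCH₂–OClO₃ loses ClO₄⁻: pKₐ(HClO₄) ≈ -10
CH₂=CHCH₂–Cl loses Cl⁻: pKₐ(HCl) ≈ -7
CH₂=CHCH₂–ONO₂ loses NO₃⁻: pKₐ(HNO₃) ≈ -1.3
CH₂=CHCH₂–OPO(OH)₂ loses H₂PO₄⁻: pKₐ(H₃PO₄) ≈ 2.1
CH₂=CHCH₂–OBz loses PhCOO⁻: pKₐ(C₆H₅COOH) ≈ 4.2

CH₂=CHCH₂–OClO₃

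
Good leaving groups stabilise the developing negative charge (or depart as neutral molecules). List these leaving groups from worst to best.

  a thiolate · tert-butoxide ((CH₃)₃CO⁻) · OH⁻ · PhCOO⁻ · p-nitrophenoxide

tert-butoxide ((CH₃)₃CO⁻) < OH⁻ < a thiolate < p-nitrophenoxide < PhCOO⁻

The more stable X⁻ (or X) is on its own — i.e. the weaker a base it is — the better a leaving group it makes.
PhCOO⁻: pKₐ(C₆H₅COOH) ≈ 4.2
p-nitrophenoxide: pKₐ(p-nitrophenol) ≈ 7.2
a thiolate: pKₐ(RSH (a thiol)) ≈ 10.5
OH⁻: pKₐ(H₂O) ≈ 15.7
tert-butoxide ((CH₃)₃CO⁻): pKₐ(t-BuOH) ≈ 18
Reversing gives the worst-to-best order requested.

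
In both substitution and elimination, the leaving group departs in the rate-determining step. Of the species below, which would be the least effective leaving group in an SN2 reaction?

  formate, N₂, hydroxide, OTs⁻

Rank by basicity of the departing species: weakest base leaves most easily.
N₂: no meaningful conjugate acid; N₂ departs as an exceptionally stable neutral molecule
OTs⁻: pKₐ(p-CH₃C₆H₄SO₃H (TsOH)) ≈ -2.8
formate: pKₐ(HCOOH) ≈ 3.8
hydroxide: pKₐ(H₂O) ≈ 15.7

hydroxide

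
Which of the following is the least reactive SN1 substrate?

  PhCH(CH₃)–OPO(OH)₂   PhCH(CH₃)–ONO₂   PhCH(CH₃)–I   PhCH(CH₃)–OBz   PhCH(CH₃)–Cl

With the same alkyl group throughout, only the leaving group differentiates the rates.
Rank by basicity of the departing species: weakest base leaves most easily.
PhCH(CH₃)–I loses I⁻: pKₐ(HI) ≈ -10
PhCH(CH₃)–Cl loses Cl⁻: pKₐ(HCl) ≈ -7
PhCH(CH₃)–ONO₂ loses NO₃⁻: pKₐ(HNO₃) ≈ -1.3
PhCH(CH₃)–OPO(OH)₂ loses H₂PO₄⁻: pKₐ(H₃PO₄) ≈ 2.1
PhCH(CH₃)–OBz loses PhCOO⁻: pKₐ(C₆H₅COOH) ≈ 4.2

PhCH(CH₃)–OBz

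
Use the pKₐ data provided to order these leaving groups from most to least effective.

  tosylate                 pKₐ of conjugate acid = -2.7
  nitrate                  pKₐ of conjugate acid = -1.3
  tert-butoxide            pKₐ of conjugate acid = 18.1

Lower conjugate-acid pKₐ ⇒ weaker base ⇒ better leaving group.
Sorting by the given values: tosylate (-2.7), nitrate (-1.3), tert-butoxide (18.1).

tosylate > nitrate > tert-butoxide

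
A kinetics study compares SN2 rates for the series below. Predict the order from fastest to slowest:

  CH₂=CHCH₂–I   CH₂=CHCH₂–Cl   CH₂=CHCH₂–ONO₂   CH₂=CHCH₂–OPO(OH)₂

CH₂=CHCH₂–I > CH₂=CHCH₂–Cl > CH₂=CHCH₂–ONO₂ > CH₂=CHCH₂–OPO(OH)₂

The skeletons are identical, so relative rate is governed entirely by leaving-group ability.
The more stable X⁻ (or X) is on its own — i.e. the weaker a base it is — the better a leaving group it makes.
CH₂=CHCH₂–I loses I⁻: pKₐ(HI) ≈ -10
CH₂=CHCH₂–Cl loses Cl⁻: pKₐ(HCl) ≈ -7
CH₂=CHCH₂–ONO₂ loses NO₃⁻: pKₐ(HNO₃) ≈ -1.3
CH₂=CHCH₂–OPO(OH)₂ loses H₂PO₄⁻: pKₐ(H₃PO₄) ≈ 2.1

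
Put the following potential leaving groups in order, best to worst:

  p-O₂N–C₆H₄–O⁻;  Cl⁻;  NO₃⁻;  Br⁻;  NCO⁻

Br⁻ > Cl⁻ > NO₃⁻ > NCO⁻ > p-O₂N–C₆H₄–O⁻

Leaving-group ability tracks the stability of the departed species; conjugate-acid pKₐ is the usual yardstick (lower pKₐ → better LG).
Br⁻: pKₐ(HBr) ≈ -9
Cl⁻: pKₐ(HCl) ≈ -7
NO₃⁻: pKₐ(HNO₃) ≈ -1.3
NCO⁻: pKₐ(HOCN) ≈ 3.5
p-O₂N–C₆H₄–O⁻: pKₐ(p-nitrophenol) ≈ 7.2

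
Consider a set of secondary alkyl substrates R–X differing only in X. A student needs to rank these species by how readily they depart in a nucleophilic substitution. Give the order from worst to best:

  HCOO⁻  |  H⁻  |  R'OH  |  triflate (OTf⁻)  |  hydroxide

H⁻ < hydroxide < HCOO⁻ < R'OH < triflate (OTf⁻)

Leaving-group ability tracks the stability of the departed species; conjugate-acid pKₐ is the usual yardstick (lower pKₐ → better LG).
triflate (OTf⁻): pKₐ(CF₃SO₃H (triflic acid)) ≈ -14 — charge spread over three oxygens and a CF₃ group; the premier leaving group in synthesis
R'OH: pKₐ(R'OH₂⁺) ≈ -2.4
HCOO⁻: pKₐ(HCOOH) ≈ 3.8
hydroxide: pKₐ(H₂O) ≈ 15.7 — strong base; essentially never leaves without prior activation
H⁻: pKₐ(H₂) ≈ 36 — extremely strong base; leaves only in special hydride-transfer contexts
Reversing gives the worst-to-best order requested.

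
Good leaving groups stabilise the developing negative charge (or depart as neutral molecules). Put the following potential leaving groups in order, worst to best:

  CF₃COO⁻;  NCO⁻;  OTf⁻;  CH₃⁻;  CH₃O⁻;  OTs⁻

CH₃⁻ < CH₃O⁻ < NCO⁻ < CF₃COO⁻ < OTs⁻ < OTf⁻

OTf⁻: pKₐ(CF₃SO₃H (triflic acid)) ≈ -14 — charge spread over three oxygens and a CF₃ group; the premier leaving group in synthesis
OTs⁻: pKₐ(p-CH₃C₆H₄SO₃H (TsOH)) ≈ -2.8 — resonance-delocalised arenesulfonate
CF₃COO⁻: pKₐ(CF₃COOH) ≈ 0.2
NCO⁻: pKₐ(HOCN) ≈ 3.5 — resonance between N and O
CH₃O⁻: pKₐ(CH₃OH) ≈ 15.5
CH₃⁻: pKₐ(CH₄) ≈ 48
Reversing gives the worst-to-best order requested.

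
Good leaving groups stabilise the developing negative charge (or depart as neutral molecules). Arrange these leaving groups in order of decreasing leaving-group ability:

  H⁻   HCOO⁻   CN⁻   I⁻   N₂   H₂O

A good leaving group is a weak base: the lower the pKₐ of its conjugate acid, the more readily it departs.
N₂: no meaningful conjugate acid; N₂ departs as an exceptionally stable neutral molecule
I⁻: pKₐ(HI) ≈ -10 — large, highly polarisable; very weak base
H₂O: pKₐ(H₃O⁺) ≈ -1.7 — neutral; leaves from a protonated alcohol (R–OH₂⁺)
HCOO⁻: pKₐ(HCOOH) ≈ 3.8
CN⁻: pKₐ(HCN) ≈ 9.2 — sp carbon stabilises the charge somewhat, but still a poor LG
H⁻: pKₐ(H₂) ≈ 36 — extremely strong base; leaves only in special hydride-transfer contexts

N₂ > I⁻ > H₂O > HCOO⁻ > CN⁻ > H⁻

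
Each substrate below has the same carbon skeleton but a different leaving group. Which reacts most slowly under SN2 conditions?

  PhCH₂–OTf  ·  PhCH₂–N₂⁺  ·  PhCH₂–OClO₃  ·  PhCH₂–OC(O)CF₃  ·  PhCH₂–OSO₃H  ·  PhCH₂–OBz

Same R in every case — rank the leaving groups.
Leaving-group ability tracks the stability of the departed species; conjugate-acid pKₐ is the usual yardstick (lower pKₐ → better LG).
PhCH₂–N₂⁺ loses N₂: no meaningful conjugate acid; N₂ departs as an exceptionally stable neutral molecule
PhCH₂–OTf loses OTf⁻: pKₐ(CF₃SO₃H (triflic acid)) ≈ -14
PhCH₂–OClO₃ loses ClO₄⁻: pKₐ(HClO₄) ≈ -10
PhCH₂–OSO₃H loses HSO₄⁻: pKₐ(H₂SO₄) ≈ -3
PhCH₂–OC(O)CF₃ loses CF₃COO⁻: pKₐ(CF₃COOH) ≈ 0.2
PhCH₂–OBz loses PhCOO⁻: pKₐ(C₆H₅COOH) ≈ 4.2

PhCH₂–OBz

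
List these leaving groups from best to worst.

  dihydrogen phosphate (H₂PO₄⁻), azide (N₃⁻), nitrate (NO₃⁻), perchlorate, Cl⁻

perchlorate: pKₐ(HClO₄) ≈ -10
Cl⁻: pKₐ(HCl) ≈ -7
nitrate (NO₃⁻): pKₐ(HNO₃) ≈ -1.3
dihydrogen phosphate (H₂PO₄⁻): pKₐ(H₃PO₄) ≈ 2.1
azide (N₃⁻): pKₐ(HN₃) ≈ 4.7

perchlorate > Cl⁻ > nitrate (NO₃⁻) > dihydrogen phosphate (H₂PO₄⁻) > azide (N₃⁻)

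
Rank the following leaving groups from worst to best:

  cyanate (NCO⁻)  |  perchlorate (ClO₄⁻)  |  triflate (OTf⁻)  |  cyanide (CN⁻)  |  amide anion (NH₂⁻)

A good leaving group is a weak base: the lower the pKₐ of its conjugate acid, the more readily it departs.
triflate (OTf⁻): pKₐ(CF₃SO₃H (triflic acid)) ≈ -14 — charge spread over three oxygens and a CF₃ group; the premier leaving group in synthesis
perchlorate (ClO₄⁻): pKₐ(HClO₄) ≈ -10
cyanate (NCO⁻): pKₐ(HOCN) ≈ 3.5
cyanide (CN⁻): pKₐ(HCN) ≈ 9.2 — sp carbon stabilises the charge somewhat, but still a poor LG
amide anion (NH₂⁻): pKₐ(NH₃) ≈ 38 — extremely strong base; never a leaving group
The question asks for worst first, so the sequence is read in increasing leaving-group ability.

amide anion (NH₂⁻) < cyanide (CN⁻) < cyanate (NCO⁻) < perchlorate (ClO₄⁻) < triflate (OTf⁻)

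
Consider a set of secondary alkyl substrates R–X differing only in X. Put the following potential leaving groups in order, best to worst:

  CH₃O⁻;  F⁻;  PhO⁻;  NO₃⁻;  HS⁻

NO₃⁻ > F⁻ > HS⁻ > PhO⁻ > CH₃O⁻

A good leaving group is a weak base: the lower the pKₐ of its conjugate acid, the more readily it departs.
NO₃⁻: pKₐ(HNO₃) ≈ -1.3
F⁻: pKₐ(HF) ≈ 3.2 — small and strongly basic; the poor halide leaving group
HS⁻: pKₐ(H₂S) ≈ 7
PhO⁻: pKₐ(C₆H₅OH (phenol)) ≈ 10 — resonance into the ring helps, but still a poor LG
CH₃O⁻: pKₐ(CH₃OH) ≈ 15.5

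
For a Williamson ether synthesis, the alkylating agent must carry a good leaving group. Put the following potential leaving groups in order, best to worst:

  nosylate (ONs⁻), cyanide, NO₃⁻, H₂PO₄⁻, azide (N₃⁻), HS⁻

nosylate (ONs⁻) > NO₃⁻ > H₂PO₄⁻ > azide (N₃⁻) > HS⁻ > cyanide

nosylate (ONs⁻): pKₐ(p-O₂NC₆H₄SO₃H) ≈ -3.5
NO₃⁻: pKₐ(HNO₃) ≈ -1.3
H₂PO₄⁻: pKₐ(H₃PO₄) ≈ 2.1
azide (N₃⁻): pKₐ(HN₃) ≈ 4.7
HS⁻: pKₐ(H₂S) ≈ 7
cyanide: pKₐ(HCN) ≈ 9.2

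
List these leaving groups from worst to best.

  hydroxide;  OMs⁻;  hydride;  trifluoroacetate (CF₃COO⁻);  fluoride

hydride < hydroxide < fluoride < trifluoroacetate (CF₃COO⁻) < OMs⁻

Leaving-group ability tracks the stability of the departed species; conjugate-acid pKₐ is the usual yardstick (lower pKₐ → better LG).
OMs⁻: pKₐ(CH₃SO₃H (MsOH)) ≈ -1.9
trifluoroacetate (CF₃COO⁻): pKₐ(CF₃COOH) ≈ 0.2
fluoride: pKₐ(HF) ≈ 3.2
hydroxide: pKₐ(H₂O) ≈ 15.7
hydride: pKₐ(H₂) ≈ 36 — extremely strong base; leaves only in special hydride-transfer contexts
Listed from poorest to best leaving group as asked.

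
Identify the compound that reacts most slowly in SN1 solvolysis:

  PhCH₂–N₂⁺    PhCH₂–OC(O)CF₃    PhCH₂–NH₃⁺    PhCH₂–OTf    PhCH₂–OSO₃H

Same R in every case — rank the leaving groups.
A good leaving group is a weak base: the lower the pKₐ of its conjugate acid, the more readily it departs.
PhCH₂–N₂⁺ loses N₂: no meaningful conjugate acid; N₂ departs as an exceptionally stable neutral molecule
PhCH₂–OTf loses OTf⁻: pKₐ(CF₃SO₃H (triflic acid)) ≈ -14
PhCH₂–OSO₃H loses HSO₄⁻: pKₐ(H₂SO₄) ≈ -3
PhCH₂–OC(O)CF₃ loses CF₃COO⁻: pKₐ(CF₃COOH) ≈ 0.2
PhCH₂–NH₃⁺ loses NH₃: pKₐ(NH₄⁺) ≈ 9.2

PhCH₂–NH₃⁺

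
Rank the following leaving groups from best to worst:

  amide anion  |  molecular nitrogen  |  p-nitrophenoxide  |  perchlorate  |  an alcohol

molecular nitrogen > perchlorate > an alcohol > p-nitrophenoxide > amide anion

Rank by basicity of the departing species: weakest base leaves most easily.
molecular nitrogen: no meaningful conjugate acid; N₂ departs as an exceptionally stable neutral molecule
perchlorate: pKₐ(HClO₄) ≈ -10
an alcohol: pKₐ(R'OH₂⁺) ≈ -2.4
p-nitrophenoxide: pKₐ(p-nitrophenol) ≈ 7.2
amide anion: pKₐ(NH₃) ≈ 38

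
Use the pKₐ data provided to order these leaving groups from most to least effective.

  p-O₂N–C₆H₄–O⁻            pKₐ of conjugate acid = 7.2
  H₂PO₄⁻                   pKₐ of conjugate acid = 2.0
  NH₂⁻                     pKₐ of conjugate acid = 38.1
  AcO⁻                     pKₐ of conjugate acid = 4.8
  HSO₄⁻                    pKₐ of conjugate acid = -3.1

HSO₄⁻ > H₂PO₄⁻ > AcO⁻ > p-O₂N–C₆H₄–O⁻ > NH₂⁻

Lower conjugate-acid pKₐ ⇒ weaker base ⇒ better leaving group.
Sorting by the given values: HSO₄⁻ (-3.1), H₂PO₄⁻ (2.0), AcO⁻ (4.8), p-O₂N–C₆H₄–O⁻ (7.2), NH₂⁻ (38.1).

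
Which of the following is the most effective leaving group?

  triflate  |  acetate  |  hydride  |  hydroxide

The more stable X⁻ (or X) is on its own — i.e. the weaker a base it is — the better a leaving group it makes.
triflate: pKₐ(CF₃SO₃H (triflic acid)) ≈ -14
acetate: pKₐ(CH₃COOH) ≈ 4.8
hydroxide: pKₐ(H₂O) ≈ 15.7
hydride: pKₐ(H₂) ≈ 36

triflate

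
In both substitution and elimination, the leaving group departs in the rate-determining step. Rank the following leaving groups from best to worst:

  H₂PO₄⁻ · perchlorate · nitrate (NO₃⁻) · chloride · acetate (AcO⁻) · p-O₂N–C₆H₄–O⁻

perchlorate: pKₐ(HClO₄) ≈ -10
chloride: pKₐ(HCl) ≈ -7
nitrate (NO₃⁻): pKₐ(HNO₃) ≈ -1.3
H₂PO₄⁻: pKₐ(H₃PO₄) ≈ 2.1
acetate (AcO⁻): pKₐ(CH₃COOH) ≈ 4.8
p-O₂N–C₆H₄–O⁻: pKₐ(p-nitrophenol) ≈ 7.2

perchlorate > chloride > nitrate (NO₃⁻) > H₂PO₄⁻ > acetate (AcO⁻) > p-O₂N–C₆H₄–O⁻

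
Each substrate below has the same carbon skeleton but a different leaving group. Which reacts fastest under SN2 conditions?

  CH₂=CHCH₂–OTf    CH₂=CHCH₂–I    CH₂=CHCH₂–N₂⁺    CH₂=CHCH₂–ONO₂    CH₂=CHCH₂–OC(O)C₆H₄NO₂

CH₂=CHCH₂–N₂⁺

Same R in every case — rank the leaving groups.
The more stable X⁻ (or X) is on its own — i.e. the weaker a base it is — the better a leaving group it makes.
CH₂=CHCH₂–N₂⁺ loses N₂: no meaningful conjugate acid; N₂ departs as an exceptionally stable neutral molecule
CH₂=CHCH₂–OTf loses OTf⁻: pKₐ(CF₃SO₃H (triflic acid)) ≈ -14
CH₂=CHCH₂–I loses I⁻: pKₐ(HI) ≈ -10
CH₂=CHCH₂–ONO₂ loses NO₃⁻: pKₐ(HNO₃) ≈ -1.3
CH₂=CHCH₂–OC(O)C₆H₄NO₂ loses p-O₂N–C₆H₄–COO⁻: pKₐ(p-nitrobenzoic acid) ≈ 3.4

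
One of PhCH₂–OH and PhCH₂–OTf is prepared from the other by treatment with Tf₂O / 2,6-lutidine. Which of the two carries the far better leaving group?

From PhCH₂–OH the departing group would be OH⁻ (pKₐ(H₂O) ≈ 15.7). Strong base; essentially never leaves without prior activation.
From PhCH₂–OTf the leaving group is OTf⁻ (pKₐ(CF₃SO₃H (triflic acid)) ≈ -14). Charge spread over three oxygens and a CF₃ group; the premier leaving group in synthesis.
Treatment with Tf₂O / 2,6-lutidine works by converting the hydroxyl into a triflate, making PhCH₂–OTf enormously more reactive.

PhCH₂–OTf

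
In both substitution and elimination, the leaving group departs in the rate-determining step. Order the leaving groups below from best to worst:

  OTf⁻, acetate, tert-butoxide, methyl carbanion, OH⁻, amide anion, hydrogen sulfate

A good leaving group is a weak base: the lower the pKₐ of its conjugate acid, the more readily it departs.
OTf⁻: pKₐ(CF₃SO₃H (triflic acid)) ≈ -14
hydrogen sulfate: pKₐ(H₂SO₄) ≈ -3 — conjugate base of a strong mineral acid
acetate: pKₐ(CH₃COOH) ≈ 4.8
OH⁻: pKₐ(H₂O) ≈ 15.7 — strong base; essentially never leaves without prior activation
tert-butoxide: pKₐ(t-BuOH) ≈ 18
amide anion: pKₐ(NH₃) ≈ 38 — extremely strong base; never a leaving group
methyl carbanion: pKₐ(CH₄) ≈ 48 — unstabilised carbanion; the worst conceivable leaving group

OTf⁻ > hydrogen sulfate > acetate > OH⁻ > tert-butoxide > amide anion > methyl carbanion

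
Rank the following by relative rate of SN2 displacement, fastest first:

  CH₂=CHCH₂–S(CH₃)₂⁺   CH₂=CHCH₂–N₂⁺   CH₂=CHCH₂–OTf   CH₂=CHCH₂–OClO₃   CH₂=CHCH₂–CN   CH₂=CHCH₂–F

With the same alkyl group throughout, only the leaving group differentiates the rates.
Leaving-group ability tracks the stability of the departed species; conjugate-acid pKₐ is the usual yardstick (lower pKₐ → better LG).
CH₂=CHCH₂–N₂⁺ loses N₂: no meaningful conjugate acid; N₂ departs as an exceptionally stable neutral molecule
CH₂=CHCH₂–OTf loses OTf⁻: pKₐ(CF₃SO₃H (triflic acid)) ≈ -14
CH₂=CHCH₂–OClO₃ loses ClO₄⁻: pKₐ(HClO₄) ≈ -10
CH₂=CHCH₂–S(CH₃)₂⁺ loses SR'₂: pKₐ(R'₂SH⁺) ≈ -7
CH₂=CHCH₂–F loses F⁻: pKₐ(HF) ≈ 3.2
CH₂=CHCH₂–CN loses CN⁻: pKₐ(HCN) ≈ 9.2

CH₂=CHCH₂–N₂⁺ > CH₂=CHCH₂–OTf > CH₂=CHCH₂–OClO₃ > CH₂=CHCH₂–S(CH₃)₂⁺ > CH₂=CHCH₂–F > CH₂=CHCH₂–CN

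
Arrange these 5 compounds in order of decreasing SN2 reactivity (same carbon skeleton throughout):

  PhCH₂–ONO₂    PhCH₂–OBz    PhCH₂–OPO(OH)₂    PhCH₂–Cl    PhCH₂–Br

Same R in every case — rank the leaving groups.
The more stable X⁻ (or X) is on its own — i.e. the weaker a base it is — the better a leaving group it makes.
PhCH₂–Br loses Br⁻: pKₐ(HBr) ≈ -9
PhCH₂–Cl loses Cl⁻: pKₐ(HCl) ≈ -7
PhCH₂–ONO₂ loses NO₃⁻: pKₐ(HNO₃) ≈ -1.3
PhCH₂–OPO(OH)₂ loses H₂PO₄⁻: pKₐ(H₃PO₄) ≈ 2.1
PhCH₂–OBz loses PhCOO⁻: pKₐ(C₆H₅COOH) ≈ 4.2

PhCH₂–Br > PhCH₂–Cl > PhCH₂–ONO₂ > PhCH₂–OPO(OH)₂ > PhCH₂–OBz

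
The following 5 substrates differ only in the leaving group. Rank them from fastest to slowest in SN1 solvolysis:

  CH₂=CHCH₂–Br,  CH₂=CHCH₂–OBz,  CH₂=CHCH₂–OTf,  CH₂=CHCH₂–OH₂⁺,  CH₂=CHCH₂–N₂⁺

CH₂=CHCH₂–N₂⁺ > CH₂=CHCH₂–OTf > CH₂=CHCH₂–Br > CH₂=CHCH₂–OH₂⁺ > CH₂=CHCH₂–OBz

Identical carbon frameworks mean the comparison reduces to leaving-group quality.
A good leaving group is a weak base: the lower the pKₐ of its conjugate acid, the more readily it departs.
CH₂=CHCH₂–N₂⁺ loses N₂: no meaningful conjugate acid; N₂ departs as an exceptionally stable neutral molecule
CH₂=CHCH₂–OTf loses OTf⁻: pKₐ(CF₃SO₃H (triflic acid)) ≈ -14
CH₂=CHCH₂–Br loses Br⁻: pKₐ(HBr) ≈ -9
CH₂=CHCH₂–OH₂⁺ loses H₂O: pKₐ(H₃O⁺) ≈ -1.7
CH₂=CHCH₂–OBz loses PhCOO⁻: pKₐ(C₆H₅COOH) ≈ 4.2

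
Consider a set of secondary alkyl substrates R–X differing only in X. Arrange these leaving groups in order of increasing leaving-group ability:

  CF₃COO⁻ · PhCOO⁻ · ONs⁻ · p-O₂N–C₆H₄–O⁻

ONs⁻: pKₐ(p-O₂NC₆H₄SO₃H) ≈ -3.5
CF₃COO⁻: pKₐ(CF₃COOH) ≈ 0.2
PhCOO⁻: pKₐ(C₆H₅COOH) ≈ 4.2 — aryl carboxylate
p-O₂N–C₆H₄–O⁻: pKₐ(p-nitrophenol) ≈ 7.2 — nitro group delocalises the charge; the classic chromogenic LG
Listed from poorest to best leaving group as asked.

p-O₂N–C₆H₄–O⁻ < PhCOO⁻ < CF₃COO⁻ < ONs⁻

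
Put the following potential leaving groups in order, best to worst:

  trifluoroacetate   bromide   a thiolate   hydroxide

bromide > trifluoroacetate > a thiolate > hydroxide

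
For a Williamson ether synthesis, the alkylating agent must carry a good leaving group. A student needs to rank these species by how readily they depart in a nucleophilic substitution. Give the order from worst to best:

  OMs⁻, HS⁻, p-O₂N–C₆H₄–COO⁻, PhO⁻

OMs⁻: pKₐ(CH₃SO₃H (MsOH)) ≈ -1.9 — resonance-delocalised alkanesulfonate
p-O₂N–C₆H₄–COO⁻: pKₐ(p-nitrobenzoic acid) ≈ 3.4
HS⁻: pKₐ(H₂S) ≈ 7 — larger and more polarisable than the oxygen analogue
PhO⁻: pKₐ(C₆H₅OH (phenol)) ≈ 10 — resonance into the ring helps, but still a poor LG
Reversing gives the worst-to-best order requested.

PhO⁻ < HS⁻ < p-O₂N–C₆H₄–COO⁻ < OMs⁻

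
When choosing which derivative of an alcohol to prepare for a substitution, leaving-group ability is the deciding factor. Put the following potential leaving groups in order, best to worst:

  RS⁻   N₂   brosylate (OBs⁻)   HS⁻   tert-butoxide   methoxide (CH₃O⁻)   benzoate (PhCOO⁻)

N₂ > brosylate (OBs⁻) > benzoate (PhCOO⁻) > HS⁻ > RS⁻ > methoxide (CH₃O⁻) > tert-butoxide

A good leaving group is a weak base: the lower the pKₐ of its conjugate acid, the more readily it departs.
N₂: no meaningful conjugate acid; N₂ departs as an exceptionally stable neutral molecule
brosylate (OBs⁻): pKₐ(p-BrC₆H₄SO₃H) ≈ -2.8
benzoate (PhCOO⁻): pKₐ(C₆H₅COOH) ≈ 4.2
HS⁻: pKₐ(H₂S) ≈ 7
RS⁻: pKₐ(RSH (a thiol)) ≈ 10.5
methoxide (CH₃O⁻): pKₐ(CH₃OH) ≈ 15.5
tert-butoxide: pKₐ(t-BuOH) ≈ 18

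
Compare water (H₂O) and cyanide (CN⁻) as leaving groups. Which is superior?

water (H₂O) is the better leaving group.
pKₐ(H₃O⁺) ≈ -1.7 versus pKₐ(HCN) ≈ 9.2: water (H₂O) is the much weaker base.
Neutral; leaves from a protonated alcohol (R–OH₂⁺).

water (H₂O)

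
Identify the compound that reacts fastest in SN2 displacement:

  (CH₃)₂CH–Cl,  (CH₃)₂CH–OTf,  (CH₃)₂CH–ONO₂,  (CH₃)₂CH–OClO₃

Identical carbon frameworks mean the comparison reduces to leaving-group quality.
The more stable X⁻ (or X) is on its own — i.e. the weaker a base it is — the better a leaving group it makes.
(CH₃)₂CH–OTf loses OTf⁻: pKₐ(CF₃SO₃H (triflic acid)) ≈ -14
(CH₃)₂CH–OClO₃ loses ClO₄⁻: pKₐ(HClO₄) ≈ -10
(CH₃)₂CH–Cl loses Cl⁻: pKₐ(HCl) ≈ -7
(CH₃)₂CH–ONO₂ loses NO₃⁻: pKₐ(HNO₃) ≈ -1.3

(CH₃)₂CH–OTf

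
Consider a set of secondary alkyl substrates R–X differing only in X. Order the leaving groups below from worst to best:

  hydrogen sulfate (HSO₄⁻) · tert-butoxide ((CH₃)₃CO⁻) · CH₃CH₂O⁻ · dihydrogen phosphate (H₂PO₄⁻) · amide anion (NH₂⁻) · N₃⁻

Rank by basicity of the departing species: weakest base leaves most easily.
hydrogen sulfate (HSO₄⁻): pKₐ(H₂SO₄) ≈ -3
dihydrogen phosphate (H₂PO₄⁻): pKₐ(H₃PO₄) ≈ 2.1
N₃⁻: pKₐ(HN₃) ≈ 4.7
CH₃CH₂O⁻: pKₐ(CH₃CH₂OH) ≈ 16
tert-butoxide ((CH₃)₃CO⁻): pKₐ(t-BuOH) ≈ 18 — bulky, strongly basic alkoxide
amide anion (NH₂⁻): pKₐ(NH₃) ≈ 38 — extremely strong base; never a leaving group
The question asks for worst first, so the sequence is read in increasing leaving-group ability.

amide anion (NH₂⁻) < tert-butoxide ((CH₃)₃CO⁻) < CH₃CH₂O⁻ < N₃⁻ < dihydrogen phosphate (H₂PO₄⁻) < hydrogen sulfate (HSO₄⁻)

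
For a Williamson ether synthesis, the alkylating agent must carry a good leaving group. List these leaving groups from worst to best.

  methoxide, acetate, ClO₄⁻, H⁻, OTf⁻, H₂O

H⁻ < methoxide < acetate < H₂O < ClO₄⁻ < OTf⁻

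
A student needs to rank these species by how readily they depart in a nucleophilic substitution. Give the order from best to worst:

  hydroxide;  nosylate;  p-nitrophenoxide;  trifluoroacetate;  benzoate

nosylate > trifluoroacetate > benzoate > p-nitrophenoxide > hydroxide

Leaving-group ability tracks the stability of the departed species; conjugate-acid pKₐ is the usual yardstick (lower pKₐ → better LG).
nosylate: pKₐ(p-O₂NC₆H₄SO₃H) ≈ -3.5 — p-nitro group further stabilises the sulfonate
trifluoroacetate: pKₐ(CF₃COOH) ≈ 0.2
benzoate: pKₐ(C₆H₅COOH) ≈ 4.2 — aryl carboxylate
p-nitrophenoxide: pKₐ(p-nitrophenol) ≈ 7.2
hydroxide: pKₐ(H₂O) ≈ 15.7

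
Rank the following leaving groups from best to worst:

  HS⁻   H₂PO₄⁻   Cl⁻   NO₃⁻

Leaving-group ability tracks the stability of the departed species; conjugate-acid pKₐ is the usual yardstick (lower pKₐ → better LG).
Cl⁻: pKₐ(HCl) ≈ -7
NO₃⁻: pKₐ(HNO₃) ≈ -1.3 — resonance-delocalised over three oxygens
H₂PO₄⁻: pKₐ(H₃PO₄) ≈ 2.1 — moderate base; biological leaving group after further activation
HS⁻: pKₐ(H₂S) ≈ 7

Cl⁻ > NO₃⁻ > H₂PO₄⁻ > HS⁻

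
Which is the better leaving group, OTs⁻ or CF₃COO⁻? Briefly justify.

OTs⁻ is the better leaving group.
pKₐ(p-CH₃C₆H₄SO₃H (TsOH)) ≈ -2.8 versus pKₐ(CF₃COOH) ≈ 0.2: OTs⁻ is the much weaker base.
Resonance-delocalised arenesulfonate.

OTs⁻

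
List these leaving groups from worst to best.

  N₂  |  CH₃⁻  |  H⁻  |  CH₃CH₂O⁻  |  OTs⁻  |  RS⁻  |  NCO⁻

CH₃⁻ < H⁻ < CH₃CH₂O⁻ < RS⁻ < NCO⁻ < OTs⁻ < N₂

The more stable X⁻ (or X) is on its own — i.e. the weaker a base it is — the better a leaving group it makes.
N₂: no meaningful conjugate acid; N₂ departs as an exceptionally stable neutral molecule
OTs⁻: pKₐ(p-CH₃C₆H₄SO₃H (TsOH)) ≈ -2.8
NCO⁻: pKₐ(HOCN) ≈ 3.5
RS⁻: pKₐ(RSH (a thiol)) ≈ 10.5
CH₃CH₂O⁻: pKₐ(CH₃CH₂OH) ≈ 16 — strong base; alkoxides do not leave unassisted
H⁻: pKₐ(H₂) ≈ 36
CH₃⁻: pKₐ(CH₄) ≈ 48 — unstabilised carbanion; the worst conceivable leaving group
Reversing gives the worst-to-best order requested.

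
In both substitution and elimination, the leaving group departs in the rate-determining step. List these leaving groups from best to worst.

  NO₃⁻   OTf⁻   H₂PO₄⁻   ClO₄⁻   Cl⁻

OTf⁻ > ClO₄⁻ > Cl⁻ > NO₃⁻ > H₂PO₄⁻

A good leaving group is a weak base: the lower the pKₐ of its conjugate acid, the more readily it departs.
OTf⁻: pKₐ(CF₃SO₃H (triflic acid)) ≈ -14
ClO₄⁻: pKₐ(HClO₄) ≈ -10
Cl⁻: pKₐ(HCl) ≈ -7
NO₃⁻: pKₐ(HNO₃) ≈ -1.3
H₂PO₄⁻: pKₐ(H₃PO₄) ≈ 2.1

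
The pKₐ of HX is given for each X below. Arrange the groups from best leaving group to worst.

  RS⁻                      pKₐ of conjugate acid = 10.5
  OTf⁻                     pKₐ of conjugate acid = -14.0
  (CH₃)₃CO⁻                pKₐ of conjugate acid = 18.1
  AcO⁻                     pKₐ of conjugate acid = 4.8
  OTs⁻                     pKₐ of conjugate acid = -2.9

Lower conjugate-acid pKₐ ⇒ weaker base ⇒ better leaving group.
Sorting by the given values: OTf⁻ (-14.0), OTs⁻ (-2.9), AcO⁻ (4.8), RS⁻ (10.5), (CH₃)₃CO⁻ (18.1).

OTf⁻ > OTs⁻ > AcO⁻ > RS⁻ > (CH₃)₃CO⁻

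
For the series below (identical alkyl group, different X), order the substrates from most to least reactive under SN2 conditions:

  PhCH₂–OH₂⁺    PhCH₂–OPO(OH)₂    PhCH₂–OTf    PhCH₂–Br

Same R in every case — rank the leaving groups.
Leaving-group ability tracks the stability of the departed species; conjugate-acid pKₐ is the usual yardstick (lower pKₐ → better LG).
PhCH₂–OTf loses OTf⁻: pKₐ(CF₃SO₃H (triflic acid)) ≈ -14
PhCH₂–Br loses Br⁻: pKₐ(HBr) ≈ -9
PhCH₂–OH₂⁺ loses H₂O: pKₐ(H₃O⁺) ≈ -1.7
PhCH₂–OPO(OH)₂ loses H₂PO₄⁻: pKₐ(H₃PO₄) ≈ 2.1

PhCH₂–OTf > PhCH₂–Br > PhCH₂–OH₂⁺ > PhCH₂–OPO(OH)₂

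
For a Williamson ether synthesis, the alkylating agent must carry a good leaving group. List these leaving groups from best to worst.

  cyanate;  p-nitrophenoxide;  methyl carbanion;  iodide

The more stable X⁻ (or X) is on its own — i.e. the weaker a base it is — the better a leaving group it makes.
iodide: pKₐ(HI) ≈ -10
cyanate: pKₐ(HOCN) ≈ 3.5
p-nitrophenoxide: pKₐ(p-nitrophenol) ≈ 7.2
methyl carbanion: pKₐ(CH₄) ≈ 48

iodide > cyanate > p-nitrophenoxide > methyl carbanion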